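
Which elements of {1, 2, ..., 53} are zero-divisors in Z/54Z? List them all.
An element a ∈ Z/54Z (with a ≠ 0) is a zero-divisor iff gcd(a, 54) > 1 (because a is a unit precisely when gcd(a, n) = 1, and in Z/nZ every nonzero, non-unit element is a zero-divisor). Scan a = 1, ..., 53 and keep those with gcd(a, 54) > 1:
  gcd(2, 54) = 2, gcd(3, 54) = 3, gcd(4, 54) = 2, gcd(6, 54) = 6, gcd(8, 54) = 2, gcd(9, 54) = 9, gcd(10, 54) = 2, gcd(12, 54) = 6, gcd(14, 54) = 2, gcd(15, 54) = 3, gcd(16, 54) = 2, gcd(18, 54) = 18, gcd(20, 54) = 2, gcd(21, 54) = 3, gcd(22, 54) = 2, gcd(24, 54) = 6, gcd(26, 54) = 2, gcd(27, 54) = 27, gcd(28, 54) = 2, gcd(30, 54) = 6, gcd(32, 54) = 2, gcd(33, 54) = 3, gcd(34, 54) = 2, gcd(36, 54) = 18, gcd(38, 54) = 2, gcd(39, 54) = 3, gcd(40, 54) = 2, gcd(42, 54) = 6, gcd(44, 54) = 2, gcd(45, 54) = 9, gcd(46, 54) = 2, gcd(48, 54) = 6, gcd(50, 54) = 2, gcd(51, 54) = 3, gcd(52, 54) = 2.
All other a ∈ {1, ..., 53} have gcd(a, 54) = 1 and are units. So the nonzero zero-divisors are exactly the 35 values of a appearing in this scan.

Final answer: nonzero zero-divisors of Z/54Z = {2, 3, 4, 6, 8, 9, 10, 12, 14, 15, 16, 18, 20, 21, 22, 24, 26, 27, 28, 30, 32, 33, 34, 36, 38, 39, 40, 42, 44, 45, 46, 48, 50, 51, 52}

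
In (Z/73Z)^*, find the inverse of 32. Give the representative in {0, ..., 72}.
32^(−1) ≡ 16 (mod 73)

Apply the extended Euclidean algorithm to (73, 32), tracking rows (r, s, t) with s·73 + t·32 = r. Each division r_prev = q·r_cur + r_new produces the new row as (previous row) − q·(current row):
  row A: (73, 1, 0)   [1·73 + 0·32 = 73]
  row B: (32, 0, 1)   [0·73 + 1·32 = 32]
  73 = 2·32 + 9   → row C = row A − 2·row B = (9, 1, −2)   [check: 1·73 − 2·32 = 9]
  32 = 3·9 + 5   → row D = row B − 3·row C = (5, −3, 7)   [check: −3·73 + 7·32 = 5]
  9 = 1·5 + 4   → row E = row C − 1·row D = (4, 4, −9)   [check: 4·73 − 9·32 = 4]
  5 = 1·4 + 1   → row F = row D − 1·row E = (1, −7, 16)   [check: −7·73 + 16·32 = 1]
  4 = 4·1 + 0   → remainder 0, stop. gcd = 1 (last nonzero row F).
The gcd is 1, so 32 is invertible mod 73. The last nonzero row gives −7·73 + 16·32 = 1, so t = 16. So 32^(−1) ≡ 16 (mod 73). Verify: 32 · 16 = 512 ≡ 1 (mod 73). ✓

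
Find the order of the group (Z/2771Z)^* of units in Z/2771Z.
(Z/2771Z)^* consists of the classes a with gcd(a, 2771) = 1, so its order is φ(2771). φ is multiplicative, with φ(p^e) = p^e − p^(e−1). Factorise 2771 = 17 · 163. Then
  φ(2771) = (17 − 1) · (163 − 1) = 16 · 162 = 2592.
Thus |(Z/2771Z)^*| = 2592.

Final answer: |(Z/2771Z)^*| = 2592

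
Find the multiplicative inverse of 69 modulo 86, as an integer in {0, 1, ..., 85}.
69^(−1) ≡ 5 (mod 86)

Apply the extended Euclidean algorithm to (86, 69), tracking rows (r, s, t) with s·86 + t·69 = r. Each division r_prev = q·r_cur + r_new produces the new row as (previous row) − q·(current row):
  row A: (86, 1, 0)   [1·86 + 0·69 = 86]
  row B: (69, 0, 1)   [0·86 + 1·69 = 69]
  86 = 1·69 + 17   → row C = row A − 1·row B = (17, 1, −1)   [check: 1·86 − 1·69 = 17]
  69 = 4·17 + 1   → row D = row B − 4·row C = (1, −4, 5)   [check: −4·86 + 5·69 = 1]
  17 = 17·1 + 0   → remainder 0, stop. gcd = 1 (last nonzero row D).
The gcd is 1, so 69 is invertible mod 86. The last nonzero row gives −4·86 + 5·69 = 1, so t = 5. So 69^(−1) ≡ 5 (mod 86). Verify: 69 · 5 = 345 ≡ 1 (mod 86). ✓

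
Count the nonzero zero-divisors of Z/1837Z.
Z/1837Z has 176 nonzero zero-divisors

In Z/1837Z each nonzero element is either a unit (gcd with 1837 is 1) or a zero-divisor (gcd > 1). The number of units is φ(1837): factorise 1837 = 11 · 167, so φ(1837) = (11 − 1) · (167 − 1) = 10 · 166 = 1660. The nonzero elements number 1837 − 1 = 1836. Hence the nonzero zero-divisors number 1836 − 1660 = 176.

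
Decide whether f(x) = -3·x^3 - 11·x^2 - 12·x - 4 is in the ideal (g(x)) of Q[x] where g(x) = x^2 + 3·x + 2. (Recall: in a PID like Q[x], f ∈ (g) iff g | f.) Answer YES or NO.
In Q[x] the ideal (g) consists of all multiples of g, so f ∈ (g) iff g | f, i.e. iff the remainder of f on division by g is 0. Divide f by g (g is monic, so eliminate the leading term of the running remainder at each step):
  leading term -3·x^3: subtract (-3·x)·g(x) = -3·x^3 - 9·x^2 - 6·x, leaving -2·x^2 - 6·x - 4
  leading term -2·x^2: subtract (-2)·g(x) = -2·x^2 - 6·x - 4, leaving 0
The remainder is 0, so f(x) = g(x) · h(x) with h(x) = -3·x - 2. Hence g | f, i.e. f ∈ (g).

Final answer: YES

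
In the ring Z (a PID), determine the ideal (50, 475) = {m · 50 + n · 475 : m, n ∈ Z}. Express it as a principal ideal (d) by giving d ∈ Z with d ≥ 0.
In the PID Z, (a, b) is generated by gcd(a, b). Compute gcd(475, 50) with the extended Euclidean algorithm, tracking rows (r, s, t) with s·475 + t·50 = r:
  row A: (475, 1, 0)   [1·475 + 0·50 = 475]
  row B: (50, 0, 1)   [0·475 + 1·50 = 50]
  475 = 9·50 + 25   → row C = row A − 9·row B = (25, 1, −9)   [check: 1·475 − 9·50 = 25]
  50 = 2·25 + 0   → remainder 0, stop. gcd = 25 (last nonzero row C).
So gcd(50, 475) = 25, with Bézout identity 1·475 − 9·50 = 25. Containment (⊇): the Bézout identity exhibits 25 as an element of (50, 475), giving (25) ⊆ (50, 475). Containment (⊆): since 25 | 50 and 25 | 475 (50 = 25·2, 475 = 25·19), every Z-linear combination of 50 and 475 is divisible by 25, so (50, 475) ⊆ (25). Therefore (50, 475) = (25), d = 25.

Final answer: (50, 475) = (25); d = 25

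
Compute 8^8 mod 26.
Use repeated squaring. Binary(8) = 1000. Walk through the bits of the exponent 8 left-to-right: at each bit after the leading one, square the running value, then multiply by 8 if the bit is 1 (always reducing mod 26):
  bit 1 = 1 (leading): start with 8.
  bit 2 = 0: square 8^2 = 64 ≡ 12 (mod 26).
  bit 3 = 0: square 12^2 = 144 ≡ 14 (mod 26).
  bit 4 = 0: square 14^2 = 196 ≡ 14 (mod 26).
Final value: 8^8 ≡ 14 (mod 26).

Final answer: 14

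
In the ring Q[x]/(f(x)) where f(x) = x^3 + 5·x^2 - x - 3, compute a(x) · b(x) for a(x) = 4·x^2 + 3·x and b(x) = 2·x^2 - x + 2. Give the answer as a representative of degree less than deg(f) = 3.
First multiply in Q[x] without reducing: a · b = 8·x^4 + 2·x^3 + 5·x^2 + 6·x. Now divide by f(x) = x^3 + 5·x^2 - x - 3, eliminating the leading term at each step:
  leading term 8·x^4: subtract (8·x)·f(x) = 8·x^4 + 40·x^3 - 8·x^2 - 24·x, leaving -38·x^3 + 13·x^2 + 30·x
  leading term -38·x^3: subtract (-38)·f(x) = -38·x^3 - 190·x^2 + 38·x + 114, leaving 203·x^2 - 8·x - 114
The degree is now < 3, so this is the remainder. Hence a · b ≡ 203·x^2 - 8·x - 114 in Q[x]/(f).

Final answer: a · b ≡ 203·x^2 - 8·x - 114 (mod f(x))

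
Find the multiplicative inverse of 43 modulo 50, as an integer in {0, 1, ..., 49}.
Apply the extended Euclidean algorithm to (50, 43), tracking rows (r, s, t) with s·50 + t·43 = r. Each division r_prev = q·r_cur + r_new produces the new row as (previous row) − q·(current row):
  row A: (50, 1, 0)   [1·50 + 0·43 = 50]
  row B: (43, 0, 1)   [0·50 + 1·43 = 43]
  50 = 1·43 + 7   → row C = row A − 1·row B = (7, 1, −1)   [check: 1·50 − 1·43 = 7]
  43 = 6·7 + 1   → row D = row B − 6·row C = (1, −6, 7)   [check: −6·50 + 7·43 = 1]
  7 = 7·1 + 0   → remainder 0, stop. gcd = 1 (last nonzero row D).
The gcd is 1, so 43 is invertible mod 50. The last nonzero row gives −6·50 + 7·43 = 1, so t = 7. So 43^(−1) ≡ 7 (mod 50). Verify: 43 · 7 = 301 ≡ 1 (mod 50). ✓

Final answer: 43^(−1) ≡ 7 (mod 50)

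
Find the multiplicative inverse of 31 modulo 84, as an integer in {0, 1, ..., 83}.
Apply the extended Euclidean algorithm to (84, 31), tracking rows (r, s, t) with s·84 + t·31 = r. Each division r_prev = q·r_cur + r_new produces the new row as (previous row) − q·(current row):
  row A: (84, 1, 0)   [1·84 + 0·31 = 84]
  row B: (31, 0, 1)   [0·84 + 1·31 = 31]
  84 = 2·31 + 22   → row C = row A − 2·row B = (22, 1, −2)   [check: 1·84 − 2·31 = 22]
  31 = 1·22 + 9   → row D = row B − 1·row C = (9, −1, 3)   [check: −1·84 + 3·31 = 9]
  22 = 2·9 + 4   → row E = row C − 2·row D = (4, 3, −8)   [check: 3·84 − 8·31 = 4]
  9 = 2·4 + 1   → row F = row D − 2·row E = (1, −7, 19)   [check: −7·84 + 19·31 = 1]
  4 = 4·1 + 0   → remainder 0, stop. gcd = 1 (last nonzero row F).
The gcd is 1, so 31 is invertible mod 84. The last nonzero row gives −7·84 + 19·31 = 1, so t = 19. So 31^(−1) ≡ 19 (mod 84). Verify: 31 · 19 = 589 ≡ 1 (mod 84). ✓

Final answer: 31^(−1) ≡ 19 (mod 84)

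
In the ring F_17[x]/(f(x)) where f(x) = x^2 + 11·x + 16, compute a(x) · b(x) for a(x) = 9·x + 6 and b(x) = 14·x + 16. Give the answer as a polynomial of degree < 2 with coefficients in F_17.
a · b ≡ 15·x + 1 (mod f(x))

Multiply as integer polynomials: a · b = 126·x^2 + 228·x + 96. Reducing coefficients mod 17: a · b ≡ 7·x^2 + 7·x + 11. Now divide by f(x) = x^2 + 11·x + 16 in F_17[x], eliminating the leading term at each step:
  leading term 7·x^2: subtract (7)·f(x) = 7·x^2 + 9·x + 10, leaving 15·x + 1 (coefficients mod 17)
The degree is now < 2, so this is the remainder. Hence a · b ≡ 15·x + 1 in F_17[x]/(f).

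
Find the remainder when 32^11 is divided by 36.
Use repeated squaring. Binary(11) = 1011. Walk through the bits of the exponent 11 left-to-right: at each bit after the leading one, square the running value, then multiply by 32 if the bit is 1 (always reducing mod 36):
  bit 1 = 1 (leading): start with 32.
  bit 2 = 0: square 32^2 = 1024 ≡ 16 (mod 36).
  bit 3 = 1: square 16^2 = 256 ≡ 4; bit is 1, so multiply 4·32 = 128 ≡ 20 (mod 36).
  bit 4 = 1: square 20^2 = 400 ≡ 4; bit is 1, so multiply 4·32 = 128 ≡ 20 (mod 36).
Final value: 32^11 ≡ 20 (mod 36).

Final answer: 20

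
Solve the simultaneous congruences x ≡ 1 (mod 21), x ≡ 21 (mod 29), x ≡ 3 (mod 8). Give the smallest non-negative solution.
x ≡ 3907 (mod 4872); the representative in [0, 4872) is 3907

The moduli 21, 29, 8 are pairwise coprime, so by the CRT there is a unique solution mod 21·29·8 = 4872.
Solve by successive substitution. Start with x ≡ 1 (mod 21).
  Combine with x ≡ 21 (mod 29): write x = 1 + 21·t and require 1 + 21·t ≡ 21 (mod 29), i.e. 21·t ≡ 21 − 1 ≡ 20 (mod 29). Since 21^(−1) ≡ 18 (mod 29), t ≡ 18·20 ≡ 12 (mod 29). So x ≡ 1 + 21·12 = 253 (mod 609).
  Combine with x ≡ 3 (mod 8): write x = 253 + 609·t and require 253 + 609·t ≡ 3 (mod 8), i.e. 609·t ≡ 3 − 253 ≡ 6 (mod 8). Since 609^(−1) ≡ 1 (mod 8) (609 ≡ 1 (mod 8)), t ≡ 1·6 ≡ 6 (mod 8). So x ≡ 253 + 609·6 = 3907 (mod 4872).
Unique solution in [0, 4872): x = 3907.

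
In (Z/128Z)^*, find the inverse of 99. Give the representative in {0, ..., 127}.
Apply the extended Euclidean algorithm to (128, 99), tracking rows (r, s, t) with s·128 + t·99 = r. Each division r_prev = q·r_cur + r_new produces the new row as (previous row) − q·(current row):
  row A: (128, 1, 0)   [1·128 + 0·99 = 128]
  row B: (99, 0, 1)   [0·128 + 1·99 = 99]
  128 = 1·99 + 29   → row C = row A − 1·row B = (29, 1, −1)   [check: 1·128 − 1·99 = 29]
  99 = 3·29 + 12   → row D = row B − 3·row C = (12, −3, 4)   [check: −3·128 + 4·99 = 12]
  29 = 2·12 + 5   → row E = row C − 2·row D = (5, 7, −9)   [check: 7·128 − 9·99 = 5]
  12 = 2·5 + 2   → row F = row D − 2·row E = (2, −17, 22)   [check: −17·128 + 22·99 = 2]
  5 = 2·2 + 1   → row G = row E − 2·row F = (1, 41, −53)   [check: 41·128 − 53·99 = 1]
  2 = 2·1 + 0   → remainder 0, stop. gcd = 1 (last nonzero row G).
The gcd is 1, so 99 is invertible mod 128. The last nonzero row gives 41·128 − 53·99 = 1, so t = −53. So 99^(−1) ≡ −53 ≡ 75 (mod 128). Verify: 99 · 75 = 7425 ≡ 1 (mod 128). ✓

Final answer: 99^(−1) ≡ 75 (mod 128)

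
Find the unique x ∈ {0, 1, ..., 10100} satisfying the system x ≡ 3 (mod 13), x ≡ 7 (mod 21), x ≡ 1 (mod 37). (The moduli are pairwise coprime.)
The moduli 13, 21, 37 are pairwise coprime, so by the CRT there is a unique solution mod 13·21·37 = 10101.
Solve by successive substitution. Start with x ≡ 3 (mod 13).
  Combine with x ≡ 7 (mod 21): write x = 3 + 13·t and require 3 + 13·t ≡ 7 (mod 21), i.e. 13·t ≡ 7 − 3 ≡ 4 (mod 21). Since 13^(−1) ≡ 13 (mod 21), t ≡ 13·4 ≡ 10 (mod 21). So x ≡ 3 + 13·10 = 133 (mod 273).
  Combine with x ≡ 1 (mod 37): write x = 133 + 273·t and require 133 + 273·t ≡ 1 (mod 37), i.e. 273·t ≡ 1 − 133 ≡ 16 (mod 37). Since 273^(−1) ≡ 8 (mod 37) (273 ≡ 14 (mod 37)), t ≡ 8·16 ≡ 17 (mod 37). So x ≡ 133 + 273·17 = 4774 (mod 10101).
Unique solution in [0, 10101): x = 4774.

Final answer: x ≡ 4774 (mod 10101); the representative in [0, 10101) is 4774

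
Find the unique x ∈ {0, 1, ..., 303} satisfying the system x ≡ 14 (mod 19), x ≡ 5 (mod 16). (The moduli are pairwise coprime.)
x ≡ 261 (mod 304); the representative in [0, 304) is 261

The moduli 19, 16 are pairwise coprime, so by the CRT there is a unique solution mod 19·16 = 304.
Solve by successive substitution. Start with x ≡ 14 (mod 19).
  Combine with x ≡ 5 (mod 16): write x = 14 + 19·t and require 14 + 19·t ≡ 5 (mod 16), i.e. 19·t ≡ 5 − 14 ≡ 7 (mod 16). Since 19^(−1) ≡ 11 (mod 16) (19 ≡ 3 (mod 16)), t ≡ 11·7 ≡ 13 (mod 16). So x ≡ 14 + 19·13 = 261 (mod 304).
Unique solution in [0, 304): x = 261.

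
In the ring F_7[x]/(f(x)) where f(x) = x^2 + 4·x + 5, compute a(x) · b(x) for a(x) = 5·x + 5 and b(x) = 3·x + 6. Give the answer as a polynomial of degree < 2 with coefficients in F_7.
Multiply as integer polynomials: a · b = 15·x^2 + 45·x + 30. Reducing coefficients mod 7: a · b ≡ x^2 + 3·x + 2. Now divide by f(x) = x^2 + 4·x + 5 in F_7[x], eliminating the leading term at each step:
  leading term x^2: subtract (1)·f(x) = x^2 + 4·x + 5, leaving 6·x + 4 (coefficients mod 7)
The degree is now < 2, so this is the remainder. Hence a · b ≡ 6·x + 4 in F_7[x]/(f).

Final answer: a · b ≡ 6·x + 4 (mod f(x))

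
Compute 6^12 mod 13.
Use repeated squaring. Binary(12) = 1100. Walk through the bits of the exponent 12 left-to-right: at each bit after the leading one, square the running value, then multiply by 6 if the bit is 1 (always reducing mod 13):
  bit 1 = 1 (leading): start with 6.
  bit 2 = 1: square 6^2 = 36 ≡ 10; bit is 1, so multiply 10·6 = 60 ≡ 8 (mod 13).
  bit 3 = 0: square 8^2 = 64 ≡ 12 (mod 13).
  bit 4 = 0: square 12^2 = 144 ≡ 1 (mod 13).
Final value: 6^12 ≡ 1 (mod 13).

Final answer: 1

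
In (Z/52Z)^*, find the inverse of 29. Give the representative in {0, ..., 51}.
29^(−1) ≡ 9 (mod 52)

Apply the extended Euclidean algorithm to (52, 29), tracking rows (r, s, t) with s·52 + t·29 = r. Each division r_prev = q·r_cur + r_new produces the new row as (previous row) − q·(current row):
  row A: (52, 1, 0)   [1·52 + 0·29 = 52]
  row B: (29, 0, 1)   [0·52 + 1·29 = 29]
  52 = 1·29 + 23   → row C = row A − 1·row B = (23, 1, −1)   [check: 1·52 − 1·29 = 23]
  29 = 1·23 + 6   → row D = row B − 1·row C = (6, −1, 2)   [check: −1·52 + 2·29 = 6]
  23 = 3·6 + 5   → row E = row C − 3·row D = (5, 4, −7)   [check: 4·52 − 7·29 = 5]
  6 = 1·5 + 1   → row F = row D − 1·row E = (1, −5, 9)   [check: −5·52 + 9·29 = 1]
  5 = 5·1 + 0   → remainder 0, stop. gcd = 1 (last nonzero row F).
The gcd is 1, so 29 is invertible mod 52. The last nonzero row gives −5·52 + 9·29 = 1, so t = 9. So 29^(−1) ≡ 9 (mod 52). Verify: 29 · 9 = 261 ≡ 1 (mod 52). ✓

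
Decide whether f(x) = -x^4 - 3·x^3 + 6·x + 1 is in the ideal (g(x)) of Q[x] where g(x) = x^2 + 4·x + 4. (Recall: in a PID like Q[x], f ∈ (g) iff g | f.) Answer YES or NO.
In Q[x] the ideal (g) consists of all multiples of g, so f ∈ (g) iff g | f, i.e. iff the remainder of f on division by g is 0. Divide f by g (g is monic, so eliminate the leading term of the running remainder at each step):
  leading term -x^4: subtract (-x^2)·g(x) = -x^4 - 4·x^3 - 4·x^2, leaving x^3 + 4·x^2 + 6·x + 1
  leading term x^3: subtract (x)·g(x) = x^3 + 4·x^2 + 4·x, leaving 2·x + 1
The remainder r(x) = 2·x + 1 ≠ 0 (and deg r < deg g), so g ∤ f, i.e. f ∉ (g).

Final answer: NO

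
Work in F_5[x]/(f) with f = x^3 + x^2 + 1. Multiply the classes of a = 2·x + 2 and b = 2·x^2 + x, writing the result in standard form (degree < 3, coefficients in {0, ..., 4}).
a · b ≡ 2·x^2 + 2·x + 1 (mod f(x))

Multiply as integer polynomials: a · b = 4·x^3 + 6·x^2 + 2·x. Reducing coefficients mod 5: a · b ≡ 4·x^3 + x^2 + 2·x. Now divide by f(x) = x^3 + x^2 + 1 in F_5[x], eliminating the leading term at each step:
  leading term 4·x^3: subtract (4)·f(x) = 4·x^3 + 4·x^2 + 4, leaving 2·x^2 + 2·x + 1 (coefficients mod 5)
The degree is now < 3, so this is the remainder. Hence a · b ≡ 2·x^2 + 2·x + 1 in F_5[x]/(f).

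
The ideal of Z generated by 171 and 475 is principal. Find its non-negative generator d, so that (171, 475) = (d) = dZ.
In the PID Z, (a, b) is generated by gcd(a, b). Compute gcd(475, 171) with the extended Euclidean algorithm, tracking rows (r, s, t) with s·475 + t·171 = r:
  row A: (475, 1, 0)   [1·475 + 0·171 = 475]
  row B: (171, 0, 1)   [0·475 + 1·171 = 171]
  475 = 2·171 + 133   → row C = row A − 2·row B = (133, 1, −2)   [check: 1·475 − 2·171 = 133]
  171 = 1·133 + 38   → row D = row B − 1·row C = (38, −1, 3)   [check: −1·475 + 3·171 = 38]
  133 = 3·38 + 19   → row E = row C − 3·row D = (19, 4, −11)   [check: 4·475 − 11·171 = 19]
  38 = 2·19 + 0   → remainder 0, stop. gcd = 19 (last nonzero row E).
So gcd(171, 475) = 19, with Bézout identity 4·475 − 11·171 = 19. Containment (⊇): the Bézout identity exhibits 19 as an element of (171, 475), giving (19) ⊆ (171, 475). Containment (⊆): since 19 | 171 and 19 | 475 (171 = 19·9, 475 = 19·25), every Z-linear combination of 171 and 475 is divisible by 19, so (171, 475) ⊆ (19). Therefore (171, 475) = (19), d = 19.

Final answer: (171, 475) = (19); d = 19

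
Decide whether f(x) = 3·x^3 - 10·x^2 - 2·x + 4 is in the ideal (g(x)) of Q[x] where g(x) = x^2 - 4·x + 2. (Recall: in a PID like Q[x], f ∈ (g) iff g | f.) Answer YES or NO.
YES

In Q[x] the ideal (g) consists of all multiples of g, so f ∈ (g) iff g | f, i.e. iff the remainder of f on division by g is 0. Divide f by g (g is monic, so eliminate the leading term of the running remainder at each step):
  leading term 3·x^3: subtract (3·x)·g(x) = 3·x^3 - 12·x^2 + 6·x, leaving 2·x^2 - 8·x + 4
  leading term 2·x^2: subtract (2)·g(x) = 2·x^2 - 8·x + 4, leaving 0
The remainder is 0, so f(x) = g(x) · h(x) with h(x) = 3·x + 2. Hence g | f, i.e. f ∈ (g).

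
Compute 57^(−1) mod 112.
Apply the extended Euclidean algorithm to (112, 57), tracking rows (r, s, t) with s·112 + t·57 = r. Each division r_prev = q·r_cur + r_new produces the new row as (previous row) − q·(current row):
  row A: (112, 1, 0)   [1·112 + 0·57 = 112]
  row B: (57, 0, 1)   [0·112 + 1·57 = 57]
  112 = 1·57 + 55   → row C = row A − 1·row B = (55, 1, −1)   [check: 1·112 − 1·57 = 55]
  57 = 1·55 + 2   → row D = row B − 1·row C = (2, −1, 2)   [check: −1·112 + 2·57 = 2]
  55 = 27·2 + 1   → row E = row C − 27·row D = (1, 28, −55)   [check: 28·112 − 55·57 = 1]
  2 = 2·1 + 0   → remainder 0, stop. gcd = 1 (last nonzero row E).
The gcd is 1, so 57 is invertible mod 112. The last nonzero row gives 28·112 − 55·57 = 1, so t = −55. So 57^(−1) ≡ −55 ≡ 57 (mod 112). Verify: 57 · 57 = 3249 ≡ 1 (mod 112). ✓

Final answer: 57^(−1) ≡ 57 (mod 112)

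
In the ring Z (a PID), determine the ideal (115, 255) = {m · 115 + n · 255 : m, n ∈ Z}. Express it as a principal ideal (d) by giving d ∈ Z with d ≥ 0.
In the PID Z, (a, b) is generated by gcd(a, b). Compute gcd(255, 115) with the extended Euclidean algorithm, tracking rows (r, s, t) with s·255 + t·115 = r:
  row A: (255, 1, 0)   [1·255 + 0·115 = 255]
  row B: (115, 0, 1)   [0·255 + 1·115 = 115]
  255 = 2·115 + 25   → row C = row A − 2·row B = (25, 1, −2)   [check: 1·255 − 2·115 = 25]
  115 = 4·25 + 15   → row D = row B − 4·row C = (15, −4, 9)   [check: −4·255 + 9·115 = 15]
  25 = 1·15 + 10   → row E = row C − 1·row D = (10, 5, −11)   [check: 5·255 − 11·115 = 10]
  15 = 1·10 + 5   → row F = row D − 1·row E = (5, −9, 20)   [check: −9·255 + 20·115 = 5]
  10 = 2·5 + 0   → remainder 0, stop. gcd = 5 (last nonzero row F).
So gcd(115, 255) = 5, with Bézout identity −9·255 + 20·115 = 5. Containment (⊇): the Bézout identity exhibits 5 as an element of (115, 255), giving (5) ⊆ (115, 255). Containment (⊆): since 5 | 115 and 5 | 255 (115 = 5·23, 255 = 5·51), every Z-linear combination of 115 and 255 is divisible by 5, so (115, 255) ⊆ (5). Therefore (115, 255) = (5), d = 5.

Final answer: (115, 255) = (5); d = 5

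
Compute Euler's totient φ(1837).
φ is multiplicative, with φ(p^e) = p^e − p^(e−1). Factorise 1837 = 11 · 167. Then
  φ(1837) = (11 − 1) · (167 − 1) = 10 · 166 = 1660.

Final answer: φ(1837) = 1660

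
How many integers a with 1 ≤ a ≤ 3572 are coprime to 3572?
The number of a ∈ {1, ..., 3572} with gcd(a, 3572) = 1 is by definition Euler's totient φ(3572). φ is multiplicative, with φ(p^e) = p^e − p^(e−1). Factorise 3572 = 2^2 · 19 · 47. Then
  φ(3572) = (2^2 − 2^1) · (19 − 1) · (47 − 1) = 2 · 18 · 46 = 1656.
So there are 1656 such integers.

Final answer: 1656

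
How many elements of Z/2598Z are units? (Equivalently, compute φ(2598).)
An element a ∈ Z/2598Z is a unit iff gcd(a, 2598) = 1, so the number of units is φ(2598). φ is multiplicative, with φ(p^e) = p^e − p^(e−1). Factorise 2598 = 2 · 3 · 433. Then
  φ(2598) = (2 − 1) · (3 − 1) · (433 − 1) = 1 · 2 · 432 = 864.

Final answer: Z/2598Z has φ(2598) = 864 units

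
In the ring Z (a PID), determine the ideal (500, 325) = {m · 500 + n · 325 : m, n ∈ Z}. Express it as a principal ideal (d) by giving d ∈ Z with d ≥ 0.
(500, 325) = (25); d = 25

In the PID Z, (a, b) is generated by gcd(a, b). Compute gcd(500, 325) with the extended Euclidean algorithm, tracking rows (r, s, t) with s·500 + t·325 = r:
  row A: (500, 1, 0)   [1·500 + 0·325 = 500]
  row B: (325, 0, 1)   [0·500 + 1·325 = 325]
  500 = 1·325 + 175   → row C = row A − 1·row B = (175, 1, −1)   [check: 1·500 − 1·325 = 175]
  325 = 1·175 + 150   → row D = row B − 1·row C = (150, −1, 2)   [check: −1·500 + 2·325 = 150]
  175 = 1·150 + 25   → row E = row C − 1·row D = (25, 2, −3)   [check: 2·500 − 3·325 = 25]
  150 = 6·25 + 0   → remainder 0, stop. gcd = 25 (last nonzero row E).
So gcd(500, 325) = 25, with Bézout identity 2·500 − 3·325 = 25. Containment (⊇): the Bézout identity exhibits 25 as an element of (500, 325), giving (25) ⊆ (500, 325). Containment (⊆): since 25 | 500 and 25 | 325 (500 = 25·20, 325 = 25·13), every Z-linear combination of 500 and 325 is divisible by 25, so (500, 325) ⊆ (25). Therefore (500, 325) = (25), d = 25.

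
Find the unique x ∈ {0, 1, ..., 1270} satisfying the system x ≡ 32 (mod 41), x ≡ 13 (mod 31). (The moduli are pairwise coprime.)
x ≡ 1098 (mod 1271); the representative in [0, 1271) is 1098

The moduli 41, 31 are pairwise coprime, so by the CRT there is a unique solution mod 41·31 = 1271.
Solve by successive substitution. Start with x ≡ 32 (mod 41).
  Combine with x ≡ 13 (mod 31): write x = 32 + 41·t and require 32 + 41·t ≡ 13 (mod 31), i.e. 41·t ≡ 13 − 32 ≡ 12 (mod 31). Since 41^(−1) ≡ 28 (mod 31) (41 ≡ 10 (mod 31)), t ≡ 28·12 ≡ 26 (mod 31). So x ≡ 32 + 41·26 = 1098 (mod 1271).
Unique solution in [0, 1271): x = 1098.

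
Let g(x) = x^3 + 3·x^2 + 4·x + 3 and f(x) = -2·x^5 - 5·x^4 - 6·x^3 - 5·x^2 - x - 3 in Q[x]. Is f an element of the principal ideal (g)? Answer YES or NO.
In Q[x] the ideal (g) consists of all multiples of g, so f ∈ (g) iff g | f, i.e. iff the remainder of f on division by g is 0. Divide f by g (g is monic, so eliminate the leading term of the running remainder at each step):
  leading term -2·x^5: subtract (-2·x^2)·g(x) = -2·x^5 - 6·x^4 - 8·x^3 - 6·x^2, leaving x^4 + 2·x^3 + x^2 - x - 3
  leading term x^4: subtract (x)·g(x) = x^4 + 3·x^3 + 4·x^2 + 3·x, leaving -x^3 - 3·x^2 - 4·x - 3
  leading term -x^3: subtract (-1)·g(x) = -x^3 - 3·x^2 - 4·x - 3, leaving 0
The remainder is 0, so f(x) = g(x) · h(x) with h(x) = -2·x^2 + x - 1. Hence g | f, i.e. f ∈ (g).

Final answer: YES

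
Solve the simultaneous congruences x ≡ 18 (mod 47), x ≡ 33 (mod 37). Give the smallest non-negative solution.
The moduli 47, 37 are pairwise coprime, so by the CRT there is a unique solution mod 47·37 = 1739.
Solve by successive substitution. Start with x ≡ 18 (mod 47).
  Combine with x ≡ 33 (mod 37): write x = 18 + 47·t and require 18 + 47·t ≡ 33 (mod 37), i.e. 47·t ≡ 33 − 18 ≡ 15 (mod 37). Since 47^(−1) ≡ 26 (mod 37) (47 ≡ 10 (mod 37)), t ≡ 26·15 ≡ 20 (mod 37). So x ≡ 18 + 47·20 = 958 (mod 1739).
Unique solution in [0, 1739): x = 958.

Final answer: x ≡ 958 (mod 1739); the representative in [0, 1739) is 958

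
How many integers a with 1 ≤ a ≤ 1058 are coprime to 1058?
The number of a ∈ {1, ..., 1058} with gcd(a, 1058) = 1 is by definition Euler's totient φ(1058). φ is multiplicative, with φ(p^e) = p^e − p^(e−1). Factorise 1058 = 2 · 23^2. Then
  φ(1058) = (2 − 1) · (23^2 − 23^1) = 1 · 506 = 506.
So there are 506 such integers.

Final answer: 506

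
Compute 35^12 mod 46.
35

Use repeated squaring. Binary(12) = 1100. Walk through the bits of the exponent 12 left-to-right: at each bit after the leading one, square the running value, then multiply by 35 if the bit is 1 (always reducing mod 46):
  bit 1 = 1 (leading): start with 35.
  bit 2 = 1: square 35^2 = 1225 ≡ 29; bit is 1, so multiply 29·35 = 1015 ≡ 3 (mod 46).
  bit 3 = 0: square 3^2 = 9 (mod 46).
  bit 4 = 0: square 9^2 = 81 ≡ 35 (mod 46).
Final value: 35^12 ≡ 35 (mod 46).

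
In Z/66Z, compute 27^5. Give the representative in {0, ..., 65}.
Use repeated squaring. Binary(5) = 101. Walk through the bits of the exponent 5 left-to-right: at each bit after the leading one, square the running value, then multiply by 27 if the bit is 1 (always reducing mod 66):
  bit 1 = 1 (leading): start with 27.
  bit 2 = 0: square 27^2 = 729 ≡ 3 (mod 66).
  bit 3 = 1: square 3^2 = 9; bit is 1, so multiply 9·27 = 243 ≡ 45 (mod 66).
Final value: 27^5 ≡ 45 (mod 66).

Final answer: 45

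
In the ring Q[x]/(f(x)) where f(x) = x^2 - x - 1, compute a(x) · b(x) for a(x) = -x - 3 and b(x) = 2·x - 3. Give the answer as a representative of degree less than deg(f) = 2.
a · b ≡ 7 - 5·x (mod f(x))

First multiply in Q[x] without reducing: a · b = -2·x^2 - 3·x + 9. Now divide by f(x) = x^2 - x - 1, eliminating the leading term at each step:
  leading term -2·x^2: subtract (-2)·f(x) = -2·x^2 + 2·x + 2, leaving 7 - 5·x
The degree is now < 2, so this is the remainder. Hence a · b ≡ 7 - 5·x in Q[x]/(f).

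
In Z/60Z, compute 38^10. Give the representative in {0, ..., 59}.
4

Use repeated squaring. Binary(10) = 1010. Walk through the bits of the exponent 10 left-to-right: at each bit after the leading one, square the running value, then multiply by 38 if the bit is 1 (always reducing mod 60):
  bit 1 = 1 (leading): start with 38.
  bit 2 = 0: square 38^2 = 1444 ≡ 4 (mod 60).
  bit 3 = 1: square 4^2 = 16; bit is 1, so multiply 16·38 = 608 ≡ 8 (mod 60).
  bit 4 = 0: square 8^2 = 64 ≡ 4 (mod 60).
Final value: 38^10 ≡ 4 (mod 60).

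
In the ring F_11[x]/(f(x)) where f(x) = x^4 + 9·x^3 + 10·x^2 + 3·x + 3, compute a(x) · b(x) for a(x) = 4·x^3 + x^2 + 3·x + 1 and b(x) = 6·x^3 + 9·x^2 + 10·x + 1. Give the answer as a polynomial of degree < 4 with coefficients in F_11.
a · b ≡ 2·x^3 + 2·x^2 + 8·x + 2 (mod f(x))

Multiply as integer polynomials: a · b = 24·x^6 + 42·x^5 + 67·x^4 + 47·x^3 + 40·x^2 + 13·x + 1. Reducing coefficients mod 11: a · b ≡ 2·x^6 + 9·x^5 + x^4 + 3·x^3 + 7·x^2 + 2·x + 1. Now divide by f(x) = x^4 + 9·x^3 + 10·x^2 + 3·x + 3 in F_11[x], eliminating the leading term at each step:
  leading term 2·x^6: subtract (2·x^2)·f(x) = 2·x^6 + 7·x^5 + 9·x^4 + 6·x^3 + 6·x^2, leaving 2·x^5 + 3·x^4 + 8·x^3 + x^2 + 2·x + 1 (coefficients mod 11)
  leading term 2·x^5: subtract (2·x)·f(x) = 2·x^5 + 7·x^4 + 9·x^3 + 6·x^2 + 6·x, leaving 7·x^4 + 10·x^3 + 6·x^2 + 7·x + 1 (coefficients mod 11)
  leading term 7·x^4: subtract (7)·f(x) = 7·x^4 + 8·x^3 + 4·x^2 + 10·x + 10, leaving 2·x^3 + 2·x^2 + 8·x + 2 (coefficients mod 11)
The degree is now < 4, so this is the remainder. Hence a · b ≡ 2·x^3 + 2·x^2 + 8·x + 2 in F_11[x]/(f).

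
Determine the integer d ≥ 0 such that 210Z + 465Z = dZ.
(210, 465) = (15); d = 15

In the PID Z, (a, b) is generated by gcd(a, b). Compute gcd(465, 210) with the extended Euclidean algorithm, tracking rows (r, s, t) with s·465 + t·210 = r:
  row A: (465, 1, 0)   [1·465 + 0·210 = 465]
  row B: (210, 0, 1)   [0·465 + 1·210 = 210]
  465 = 2·210 + 45   → row C = row A − 2·row B = (45, 1, −2)   [check: 1·465 − 2·210 = 45]
  210 = 4·45 + 30   → row D = row B − 4·row C = (30, −4, 9)   [check: −4·465 + 9·210 = 30]
  45 = 1·30 + 15   → row E = row C − 1·row D = (15, 5, −11)   [check: 5·465 − 11·210 = 15]
  30 = 2·15 + 0   → remainder 0, stop. gcd = 15 (last nonzero row E).
So gcd(210, 465) = 15, with Bézout identity 5·465 − 11·210 = 15. Containment (⊇): the Bézout identity exhibits 15 as an element of (210, 465), giving (15) ⊆ (210, 465). Containment (⊆): since 15 | 210 and 15 | 465 (210 = 15·14, 465 = 15·31), every Z-linear combination of 210 and 465 is divisible by 15, so (210, 465) ⊆ (15). Therefore (210, 465) = (15), d = 15.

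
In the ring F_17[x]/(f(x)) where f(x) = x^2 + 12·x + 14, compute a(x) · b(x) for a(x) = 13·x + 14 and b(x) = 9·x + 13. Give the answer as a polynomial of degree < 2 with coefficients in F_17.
a · b ≡ 13·x + 6 (mod f(x))

Multiply as integer polynomials: a · b = 117·x^2 + 295·x + 182. Reducing coefficients mod 17: a · b ≡ 15·x^2 + 6·x + 12. Now divide by f(x) = x^2 + 12·x + 14 in F_17[x], eliminating the leading term at each step:
  leading term 15·x^2: subtract (15)·f(x) = 15·x^2 + 10·x + 6, leaving 13·x + 6 (coefficients mod 17)
The degree is now < 2, so this is the remainder. Hence a · b ≡ 13·x + 6 in F_17[x]/(f).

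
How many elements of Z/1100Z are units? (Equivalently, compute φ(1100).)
Z/1100Z has φ(1100) = 400 units

An element a ∈ Z/1100Z is a unit iff gcd(a, 1100) = 1, so the number of units is φ(1100). φ is multiplicative, with φ(p^e) = p^e − p^(e−1). Factorise 1100 = 2^2 · 5^2 · 11. Then
  φ(1100) = (2^2 − 2^1) · (5^2 − 5^1) · (11 − 1) = 2 · 20 · 10 = 400.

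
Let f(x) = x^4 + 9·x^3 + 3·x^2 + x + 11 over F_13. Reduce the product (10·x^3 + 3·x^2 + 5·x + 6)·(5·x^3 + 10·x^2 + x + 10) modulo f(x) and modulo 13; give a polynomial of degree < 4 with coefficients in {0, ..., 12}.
Multiply as integer polynomials: a · b = 50·x^6 + 115·x^5 + 65·x^4 + 183·x^3 + 95·x^2 + 56·x + 60. Reducing coefficients mod 13: a · b ≡ 11·x^6 + 11·x^5 + x^3 + 4·x^2 + 4·x + 8. Now divide by f(x) = x^4 + 9·x^3 + 3·x^2 + x + 11 in F_13[x], eliminating the leading term at each step:
  leading term 11·x^6: subtract (11·x^2)·f(x) = 11·x^6 + 8·x^5 + 7·x^4 + 11·x^3 + 4·x^2, leaving 3·x^5 + 6·x^4 + 3·x^3 + 4·x + 8 (coefficients mod 13)
  leading term 3·x^5: subtract (3·x)·f(x) = 3·x^5 + x^4 + 9·x^3 + 3·x^2 + 7·x, leaving 5·x^4 + 7·x^3 + 10·x^2 + 10·x + 8 (coefficients mod 13)
  leading term 5·x^4: subtract (5)·f(x) = 5·x^4 + 6·x^3 + 2·x^2 + 5·x + 3, leaving x^3 + 8·x^2 + 5·x + 5 (coefficients mod 13)
The degree is now < 4, so this is the remainder. Hence a · b ≡ x^3 + 8·x^2 + 5·x + 5 in F_13[x]/(f).

Final answer: a · b ≡ x^3 + 8·x^2 + 5·x + 5 (mod f(x))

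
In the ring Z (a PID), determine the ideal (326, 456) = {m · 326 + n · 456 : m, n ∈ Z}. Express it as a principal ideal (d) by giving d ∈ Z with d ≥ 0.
(326, 456) = (2); d = 2

In the PID Z, (a, b) is generated by gcd(a, b). Compute gcd(456, 326) with the extended Euclidean algorithm, tracking rows (r, s, t) with s·456 + t·326 = r:
  row A: (456, 1, 0)   [1·456 + 0·326 = 456]
  row B: (326, 0, 1)   [0·456 + 1·326 = 326]
  456 = 1·326 + 130   → row C = row A − 1·row B = (130, 1, −1)   [check: 1·456 − 1·326 = 130]
  326 = 2·130 + 66   → row D = row B − 2·row C = (66, −2, 3)   [check: −2·456 + 3·326 = 66]
  130 = 1·66 + 64   → row E = row C − 1·row D = (64, 3, −4)   [check: 3·456 − 4·326 = 64]
  66 = 1·64 + 2   → row F = row D − 1·row E = (2, −5, 7)   [check: −5·456 + 7·326 = 2]
  64 = 32·2 + 0   → remainder 0, stop. gcd = 2 (last nonzero row F).
So gcd(326, 456) = 2, with Bézout identity −5·456 + 7·326 = 2. Containment (⊇): the Bézout identity exhibits 2 as an element of (326, 456), giving (2) ⊆ (326, 456). Containment (⊆): since 2 | 326 and 2 | 456 (326 = 2·163, 456 = 2·228), every Z-linear combination of 326 and 456 is divisible by 2, so (326, 456) ⊆ (2). Therefore (326, 456) = (2), d = 2.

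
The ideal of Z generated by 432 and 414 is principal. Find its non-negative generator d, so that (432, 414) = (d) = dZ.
In the PID Z, (a, b) is generated by gcd(a, b). Compute gcd(432, 414) with the extended Euclidean algorithm, tracking rows (r, s, t) with s·432 + t·414 = r:
  row A: (432, 1, 0)   [1·432 + 0·414 = 432]
  row B: (414, 0, 1)   [0·432 + 1·414 = 414]
  432 = 1·414 + 18   → row C = row A − 1·row B = (18, 1, −1)   [check: 1·432 − 1·414 = 18]
  414 = 23·18 + 0   → remainder 0, stop. gcd = 18 (last nonzero row C).
So gcd(432, 414) = 18, with Bézout identity 1·432 − 1·414 = 18. Containment (⊇): the Bézout identity exhibits 18 as an element of (432, 414), giving (18) ⊆ (432, 414). Containment (⊆): since 18 | 432 and 18 | 414 (432 = 18·24, 414 = 18·23), every Z-linear combination of 432 and 414 is divisible by 18, so (432, 414) ⊆ (18). Therefore (432, 414) = (18), d = 18.

Final answer: (432, 414) = (18); d = 18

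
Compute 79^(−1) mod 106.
79^(−1) ≡ 51 (mod 106)

Apply the extended Euclidean algorithm to (106, 79), tracking rows (r, s, t) with s·106 + t·79 = r. Each division r_prev = q·r_cur + r_new produces the new row as (previous row) − q·(current row):
  row A: (106, 1, 0)   [1·106 + 0·79 = 106]
  row B: (79, 0, 1)   [0·106 + 1·79 = 79]
  106 = 1·79 + 27   → row C = row A − 1·row B = (27, 1, −1)   [check: 1·106 − 1·79 = 27]
  79 = 2·27 + 25   → row D = row B − 2·row C = (25, −2, 3)   [check: −2·106 + 3·79 = 25]
  27 = 1·25 + 2   → row E = row C − 1·row D = (2, 3, −4)   [check: 3·106 − 4·79 = 2]
  25 = 12·2 + 1   → row F = row D − 12·row E = (1, −38, 51)   [check: −38·106 + 51·79 = 1]
  2 = 2·1 + 0   → remainder 0, stop. gcd = 1 (last nonzero row F).
The gcd is 1, so 79 is invertible mod 106. The last nonzero row gives −38·106 + 51·79 = 1, so t = 51. So 79^(−1) ≡ 51 (mod 106). Verify: 79 · 51 = 4029 ≡ 1 (mod 106). ✓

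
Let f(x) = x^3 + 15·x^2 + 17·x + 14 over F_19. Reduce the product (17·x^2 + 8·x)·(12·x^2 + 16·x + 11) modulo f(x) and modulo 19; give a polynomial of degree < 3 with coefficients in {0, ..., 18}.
a · b ≡ 6·x^2 + 18·x + 11 (mod f(x))

Multiply as integer polynomials: a · b = 204·x^4 + 368·x^3 + 315·x^2 + 88·x. Reducing coefficients mod 19: a · b ≡ 14·x^4 + 7·x^3 + 11·x^2 + 12·x. Now divide by f(x) = x^3 + 15·x^2 + 17·x + 14 in F_19[x], eliminating the leading term at each step:
  leading term 14·x^4: subtract (14·x)·f(x) = 14·x^4 + x^3 + 10·x^2 + 6·x, leaving 6·x^3 + x^2 + 6·x (coefficients mod 19)
  leading term 6·x^3: subtract (6)·f(x) = 6·x^3 + 14·x^2 + 7·x + 8, leaving 6·x^2 + 18·x + 11 (coefficients mod 19)
The degree is now < 3, so this is the remainder. Hence a · b ≡ 6·x^2 + 18·x + 11 in F_19[x]/(f).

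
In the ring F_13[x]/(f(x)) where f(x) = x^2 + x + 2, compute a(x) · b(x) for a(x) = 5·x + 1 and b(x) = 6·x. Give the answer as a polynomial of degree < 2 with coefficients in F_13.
a · b ≡ 2·x + 5 (mod f(x))

Multiply as integer polynomials: a · b = 30·x^2 + 6·x. Reducing coefficients mod 13: a · b ≡ 4·x^2 + 6·x. Now divide by f(x) = x^2 + x + 2 in F_13[x], eliminating the leading term at each step:
  leading term 4·x^2: subtract (4)·f(x) = 4·x^2 + 4·x + 8, leaving 2·x + 5 (coefficients mod 13)
The degree is now < 2, so this is the remainder. Hence a · b ≡ 2·x + 5 in F_13[x]/(f).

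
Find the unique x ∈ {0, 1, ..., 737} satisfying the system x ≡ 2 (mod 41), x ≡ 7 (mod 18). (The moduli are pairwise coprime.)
x ≡ 43 (mod 738); the representative in [0, 738) is 43

The moduli 41, 18 are pairwise coprime, so by the CRT there is a unique solution mod 41·18 = 738.
Solve by successive substitution. Start with x ≡ 2 (mod 41).
  Combine with x ≡ 7 (mod 18): write x = 2 + 41·t and require 2 + 41·t ≡ 7 (mod 18), i.e. 41·t ≡ 7 − 2 ≡ 5 (mod 18). Since 41^(−1) ≡ 11 (mod 18) (41 ≡ 5 (mod 18)), t ≡ 11·5 ≡ 1 (mod 18). So x ≡ 2 + 41·1 = 43 (mod 738).
Unique solution in [0, 738): x = 43.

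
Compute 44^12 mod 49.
36

Use repeated squaring. Binary(12) = 1100. Walk through the bits of the exponent 12 left-to-right: at each bit after the leading one, square the running value, then multiply by 44 if the bit is 1 (always reducing mod 49):
  bit 1 = 1 (leading): start with 44.
  bit 2 = 1: square 44^2 = 1936 ≡ 25; bit is 1, so multiply 25·44 = 1100 ≡ 22 (mod 49).
  bit 3 = 0: square 22^2 = 484 ≡ 43 (mod 49).
  bit 4 = 0: square 43^2 = 1849 ≡ 36 (mod 49).
Final value: 44^12 ≡ 36 (mod 49).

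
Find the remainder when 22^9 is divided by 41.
Use repeated squaring. Binary(9) = 1001. Walk through the bits of the exponent 9 left-to-right: at each bit after the leading one, square the running value, then multiply by 22 if the bit is 1 (always reducing mod 41):
  bit 1 = 1 (leading): start with 22.
  bit 2 = 0: square 22^2 = 484 ≡ 33 (mod 41).
  bit 3 = 0: square 33^2 = 1089 ≡ 23 (mod 41).
  bit 4 = 1: square 23^2 = 529 ≡ 37; bit is 1, so multiply 37·22 = 814 ≡ 35 (mod 41).
Final value: 22^9 ≡ 35 (mod 41).

Final answer: 35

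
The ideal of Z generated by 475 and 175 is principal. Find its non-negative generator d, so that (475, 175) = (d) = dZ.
(475, 175) = (25); d = 25

In the PID Z, (a, b) is generated by gcd(a, b). Compute gcd(475, 175) with the extended Euclidean algorithm, tracking rows (r, s, t) with s·475 + t·175 = r:
  row A: (475, 1, 0)   [1·475 + 0·175 = 475]
  row B: (175, 0, 1)   [0·475 + 1·175 = 175]
  475 = 2·175 + 125   → row C = row A − 2·row B = (125, 1, −2)   [check: 1·475 − 2·175 = 125]
  175 = 1·125 + 50   → row D = row B − 1·row C = (50, −1, 3)   [check: −1·475 + 3·175 = 50]
  125 = 2·50 + 25   → row E = row C − 2·row D = (25, 3, −8)   [check: 3·475 − 8·175 = 25]
  50 = 2·25 + 0   → remainder 0, stop. gcd = 25 (last nonzero row E).
So gcd(475, 175) = 25, with Bézout identity 3·475 − 8·175 = 25. Containment (⊇): the Bézout identity exhibits 25 as an element of (475, 175), giving (25) ⊆ (475, 175). Containment (⊆): since 25 | 475 and 25 | 175 (475 = 25·19, 175 = 25·7), every Z-linear combination of 475 and 175 is divisible by 25, so (475, 175) ⊆ (25). Therefore (475, 175) = (25), d = 25.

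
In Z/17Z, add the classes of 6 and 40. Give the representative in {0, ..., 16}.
12

Reduce the summands first: 40 ≡ 6 (mod 17), so 6 + 40 ≡ 6 + 6 (mod 17). 6 + 6 = 12; 12 = 0·17 + 12, so (6 + 40) mod 17 = 12.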